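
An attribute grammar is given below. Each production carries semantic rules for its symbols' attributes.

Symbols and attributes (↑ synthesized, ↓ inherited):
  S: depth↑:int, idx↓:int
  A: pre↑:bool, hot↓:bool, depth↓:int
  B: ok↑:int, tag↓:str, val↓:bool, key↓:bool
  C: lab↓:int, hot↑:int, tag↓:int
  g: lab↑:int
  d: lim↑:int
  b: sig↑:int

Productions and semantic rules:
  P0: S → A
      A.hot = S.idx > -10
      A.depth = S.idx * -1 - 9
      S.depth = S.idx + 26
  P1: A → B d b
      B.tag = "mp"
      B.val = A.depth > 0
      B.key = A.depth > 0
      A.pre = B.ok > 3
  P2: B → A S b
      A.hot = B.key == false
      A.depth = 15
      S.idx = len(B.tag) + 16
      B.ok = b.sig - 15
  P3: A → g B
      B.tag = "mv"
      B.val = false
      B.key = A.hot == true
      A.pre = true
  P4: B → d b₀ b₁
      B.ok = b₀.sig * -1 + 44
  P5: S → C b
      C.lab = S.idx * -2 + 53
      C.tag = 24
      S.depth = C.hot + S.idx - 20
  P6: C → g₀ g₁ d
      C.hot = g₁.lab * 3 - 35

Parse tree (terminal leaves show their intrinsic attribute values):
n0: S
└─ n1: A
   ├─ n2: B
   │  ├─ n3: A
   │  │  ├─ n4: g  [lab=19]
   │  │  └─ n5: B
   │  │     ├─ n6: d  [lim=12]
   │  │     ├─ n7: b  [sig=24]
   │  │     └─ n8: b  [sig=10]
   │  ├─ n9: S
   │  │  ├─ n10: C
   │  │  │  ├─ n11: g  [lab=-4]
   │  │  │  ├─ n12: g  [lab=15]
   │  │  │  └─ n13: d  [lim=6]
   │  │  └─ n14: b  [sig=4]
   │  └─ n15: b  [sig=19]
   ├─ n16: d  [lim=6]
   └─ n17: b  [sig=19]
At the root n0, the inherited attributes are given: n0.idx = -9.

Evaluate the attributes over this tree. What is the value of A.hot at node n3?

true

1. n0.idx = -9  [given at root]
2. n1.hot = true  [S.idx > -10]
3. n1.depth = 0  [S.idx * -1 - 9]
4. n2.tag = "mp"  ["mp"]
5. n2.val = false  [A.depth > 0]
6. n2.key = false  [A.depth > 0]
7. n3.hot = true  [B.key == false]
8. n3.depth = 15  [15]
9. n4.lab = 19  [terminal]
10. n5.tag = "mv"  ["mv"]
11. n5.val = false  [false]
12. n5.key = true  [A.hot == true]
13. n6.lim = 12  [terminal]
14. n7.sig = 24  [terminal]
15. n8.sig = 10  [terminal]
16. n5.ok = 20  [b₀.sig * -1 + 44]
17. n3.pre = true  [true]
18. n9.idx = 18  [len(B.tag) + 16]
19. n10.lab = 17  [S.idx * -2 + 53]
20. n10.tag = 24  [24]
21. n11.lab = -4  [terminal]
22. n12.lab = 15  [terminal]
23. n13.lim = 6  [terminal]
24. n10.hot = 10  [g₁.lab * 3 - 35]
25. n14.sig = 4  [terminal]
26. n9.depth = 8  [C.hot + S.idx - 20]
27. n15.sig = 19  [terminal]
28. n2.ok = 4  [b.sig - 15]
29. n16.lim = 6  [terminal]
30. n17.sig = 19  [terminal]
31. n1.pre = true  [B.ok > 3]
32. n0.depth = 17  [S.idx + 26]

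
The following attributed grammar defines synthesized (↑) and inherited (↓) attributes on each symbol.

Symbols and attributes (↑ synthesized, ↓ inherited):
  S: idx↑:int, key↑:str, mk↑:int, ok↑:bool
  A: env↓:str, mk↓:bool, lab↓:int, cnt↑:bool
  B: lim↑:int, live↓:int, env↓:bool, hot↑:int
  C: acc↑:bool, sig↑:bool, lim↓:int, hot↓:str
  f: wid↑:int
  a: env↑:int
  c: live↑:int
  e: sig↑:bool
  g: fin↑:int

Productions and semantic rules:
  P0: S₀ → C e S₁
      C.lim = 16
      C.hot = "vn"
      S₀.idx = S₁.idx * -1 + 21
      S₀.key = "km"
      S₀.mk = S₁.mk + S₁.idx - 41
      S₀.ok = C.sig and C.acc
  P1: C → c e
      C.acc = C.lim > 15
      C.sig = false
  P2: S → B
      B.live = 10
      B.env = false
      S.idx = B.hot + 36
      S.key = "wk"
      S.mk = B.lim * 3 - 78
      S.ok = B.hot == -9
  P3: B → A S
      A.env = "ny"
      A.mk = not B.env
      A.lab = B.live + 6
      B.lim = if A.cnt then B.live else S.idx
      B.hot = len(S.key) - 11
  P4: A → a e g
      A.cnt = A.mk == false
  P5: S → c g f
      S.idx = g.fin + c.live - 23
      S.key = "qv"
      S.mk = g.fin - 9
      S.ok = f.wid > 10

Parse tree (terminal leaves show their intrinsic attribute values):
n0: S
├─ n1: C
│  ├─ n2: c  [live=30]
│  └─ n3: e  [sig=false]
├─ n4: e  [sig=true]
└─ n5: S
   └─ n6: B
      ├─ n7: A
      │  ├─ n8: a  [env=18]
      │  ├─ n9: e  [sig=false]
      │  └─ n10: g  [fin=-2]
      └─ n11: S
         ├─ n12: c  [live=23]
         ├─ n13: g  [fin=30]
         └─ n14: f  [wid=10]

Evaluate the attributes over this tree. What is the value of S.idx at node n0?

1. n1.lim = 16  [16]
2. n1.hot = "vn"  ["vn"]
3. n2.live = 30  [terminal]
4. n3.sig = false  [terminal]
5. n1.acc = true  [C.lim > 15]
6. n1.sig = false  [false]
7. n4.sig = true  [terminal]
8. n6.live = 10  [10]
9. n6.env = false  [false]
10. n7.env = "ny"  ["ny"]
11. n7.mk = true  [not B.env]
12. n7.lab = 16  [B.live + 6]
13. n8.env = 18  [terminal]
14. n9.sig = false  [terminal]
15. n10.fin = -2  [terminal]
16. n7.cnt = false  [A.mk == false]
17. n12.live = 23  [terminal]
18. n13.fin = 30  [terminal]
19. n14.wid = 10  [terminal]
20. n11.idx = 30  [g.fin + c.live - 23]
21. n11.key = "qv"  ["qv"]
22. n11.mk = 21  [g.fin - 9]
23. n11.ok = false  [f.wid > 10]
24. n6.lim = 30  [if A.cnt then B.live else S.idx]
25. n6.hot = -9  [len(S.key) - 11]
26. n5.idx = 27  [B.hot + 36]
27. n5.key = "wk"  ["wk"]
28. n5.mk = 12  [B.lim * 3 - 78]
29. n5.ok = true  [B.hot == -9]
30. n0.idx = -6  [S₁.idx * -1 + 21]
31. n0.key = "km"  ["km"]
32. n0.mk = -2  [S₁.mk + S₁.idx - 41]
33. n0.ok = false  [C.sig and C.acc]

-6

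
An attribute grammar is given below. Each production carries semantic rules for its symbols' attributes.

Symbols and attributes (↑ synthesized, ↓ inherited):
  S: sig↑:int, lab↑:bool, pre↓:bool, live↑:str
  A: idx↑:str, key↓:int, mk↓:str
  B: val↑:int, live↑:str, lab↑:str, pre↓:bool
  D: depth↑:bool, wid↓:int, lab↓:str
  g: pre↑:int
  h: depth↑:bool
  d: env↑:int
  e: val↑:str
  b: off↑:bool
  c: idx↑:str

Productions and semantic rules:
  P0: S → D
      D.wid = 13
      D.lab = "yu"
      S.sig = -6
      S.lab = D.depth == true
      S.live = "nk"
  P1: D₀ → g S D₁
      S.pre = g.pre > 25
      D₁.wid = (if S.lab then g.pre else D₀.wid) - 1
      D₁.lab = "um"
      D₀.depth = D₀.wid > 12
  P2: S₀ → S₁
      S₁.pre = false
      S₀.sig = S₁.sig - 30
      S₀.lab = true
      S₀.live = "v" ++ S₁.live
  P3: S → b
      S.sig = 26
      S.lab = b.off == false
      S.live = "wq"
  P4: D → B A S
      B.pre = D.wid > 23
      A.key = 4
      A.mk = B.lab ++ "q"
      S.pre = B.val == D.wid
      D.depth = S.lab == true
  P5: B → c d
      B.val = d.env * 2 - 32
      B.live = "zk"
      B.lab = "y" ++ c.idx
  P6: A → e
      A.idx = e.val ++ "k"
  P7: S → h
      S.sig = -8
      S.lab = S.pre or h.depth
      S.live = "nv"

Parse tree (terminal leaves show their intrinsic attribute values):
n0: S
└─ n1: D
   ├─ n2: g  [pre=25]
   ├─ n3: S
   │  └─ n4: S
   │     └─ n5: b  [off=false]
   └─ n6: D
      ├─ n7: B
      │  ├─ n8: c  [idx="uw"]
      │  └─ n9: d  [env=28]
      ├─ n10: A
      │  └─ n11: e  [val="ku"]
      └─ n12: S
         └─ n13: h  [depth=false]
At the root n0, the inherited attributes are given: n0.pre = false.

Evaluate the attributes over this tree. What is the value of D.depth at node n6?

1. n0.pre = false  [given at root]
2. n1.wid = 13  [13]
3. n1.lab = "yu"  ["yu"]
4. n2.pre = 25  [terminal]
5. n3.pre = false  [g.pre > 25]
6. n4.pre = false  [false]
7. n5.off = false  [terminal]
8. n4.sig = 26  [26]
9. n4.lab = true  [b.off == false]
10. n4.live = "wq"  ["wq"]
11. n3.sig = -4  [S₁.sig - 30]
12. n3.lab = true  [true]
13. n3.live = "vwq"  ["v" ++ S₁.live]
14. n6.wid = 24  [(if S.lab then g.pre else D₀.wid) - 1]
15. n6.lab = "um"  ["um"]
16. n7.pre = true  [D.wid > 23]
17. n8.idx = "uw"  [terminal]
18. n9.env = 28  [terminal]
19. n7.val = 24  [d.env * 2 - 32]
20. n7.live = "zk"  ["zk"]
21. n7.lab = "yuw"  ["y" ++ c.idx]
22. n10.key = 4  [4]
23. n10.mk = "yuwq"  [B.lab ++ "q"]
24. n11.val = "ku"  [terminal]
25. n10.idx = "kuk"  [e.val ++ "k"]
26. n12.pre = true  [B.val == D.wid]
27. n13.depth = false  [terminal]
28. n12.sig = -8  [-8]
29. n12.lab = true  [S.pre or h.depth]
30. n12.live = "nv"  ["nv"]
31. n6.depth = true  [S.lab == true]
32. n1.depth = true  [D₀.wid > 12]
33. n0.sig = -6  [-6]
34. n0.lab = true  [D.depth == true]
35. n0.live = "nk"  ["nk"]

true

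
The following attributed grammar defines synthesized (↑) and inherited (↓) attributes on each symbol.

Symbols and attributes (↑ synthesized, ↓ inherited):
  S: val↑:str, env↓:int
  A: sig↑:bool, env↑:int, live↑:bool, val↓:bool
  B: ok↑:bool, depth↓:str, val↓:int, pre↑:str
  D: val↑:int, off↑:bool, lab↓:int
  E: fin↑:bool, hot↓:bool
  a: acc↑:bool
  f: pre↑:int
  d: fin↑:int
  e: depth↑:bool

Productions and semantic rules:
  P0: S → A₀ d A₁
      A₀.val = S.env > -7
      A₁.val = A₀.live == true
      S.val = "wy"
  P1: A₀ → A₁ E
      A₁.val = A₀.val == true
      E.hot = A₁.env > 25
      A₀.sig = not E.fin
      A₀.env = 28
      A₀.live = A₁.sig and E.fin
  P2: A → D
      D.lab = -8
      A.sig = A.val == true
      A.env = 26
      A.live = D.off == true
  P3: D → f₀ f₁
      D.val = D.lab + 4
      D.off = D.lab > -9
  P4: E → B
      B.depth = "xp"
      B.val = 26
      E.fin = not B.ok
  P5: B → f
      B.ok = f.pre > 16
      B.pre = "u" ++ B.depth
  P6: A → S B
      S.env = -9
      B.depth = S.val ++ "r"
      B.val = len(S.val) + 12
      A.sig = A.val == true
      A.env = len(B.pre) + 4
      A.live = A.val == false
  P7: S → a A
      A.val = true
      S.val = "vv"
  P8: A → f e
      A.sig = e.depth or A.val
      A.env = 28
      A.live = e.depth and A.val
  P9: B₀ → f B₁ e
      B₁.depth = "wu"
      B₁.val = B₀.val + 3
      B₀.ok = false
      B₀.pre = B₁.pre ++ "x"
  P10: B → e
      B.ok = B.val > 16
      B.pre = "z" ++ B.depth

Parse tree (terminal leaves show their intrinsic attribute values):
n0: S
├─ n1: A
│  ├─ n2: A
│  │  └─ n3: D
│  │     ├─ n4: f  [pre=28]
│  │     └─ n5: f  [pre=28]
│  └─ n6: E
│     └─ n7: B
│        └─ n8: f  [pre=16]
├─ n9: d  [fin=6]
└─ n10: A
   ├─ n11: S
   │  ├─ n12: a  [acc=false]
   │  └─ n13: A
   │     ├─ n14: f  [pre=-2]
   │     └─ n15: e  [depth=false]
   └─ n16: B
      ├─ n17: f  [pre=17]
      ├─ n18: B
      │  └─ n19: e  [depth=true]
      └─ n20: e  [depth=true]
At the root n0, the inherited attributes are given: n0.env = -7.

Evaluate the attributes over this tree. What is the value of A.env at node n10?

1. n0.env = -7  [given at root]
2. n1.val = false  [S.env > -7]
3. n2.val = false  [A₀.val == true]
4. n3.lab = -8  [-8]
5. n4.pre = 28  [terminal]
6. n5.pre = 28  [terminal]
7. n3.val = -4  [D.lab + 4]
8. n3.off = true  [D.lab > -9]
9. n2.sig = false  [A.val == true]
10. n2.env = 26  [26]
11. n2.live = true  [D.off == true]
12. n6.hot = true  [A₁.env > 25]
13. n7.depth = "xp"  ["xp"]
14. n7.val = 26  [26]
15. n8.pre = 16  [terminal]
16. n7.ok = false  [f.pre > 16]
17. n7.pre = "uxp"  ["u" ++ B.depth]
18. n6.fin = true  [not B.ok]
19. n1.sig = false  [not E.fin]
20. n1.env = 28  [28]
21. n1.live = false  [A₁.sig and E.fin]
22. n9.fin = 6  [terminal]
23. n10.val = false  [A₀.live == true]
24. n11.env = -9  [-9]
25. n12.acc = false  [terminal]
26. n13.val = true  [true]
27. n14.pre = -2  [terminal]
28. n15.depth = false  [terminal]
29. n13.sig = true  [e.depth or A.val]
30. n13.env = 28  [28]
31. n13.live = false  [e.depth and A.val]
32. n11.val = "vv"  ["vv"]
33. n16.depth = "vvr"  [S.val ++ "r"]
34. n16.val = 14  [len(S.val) + 12]
35. n17.pre = 17  [terminal]
36. n18.depth = "wu"  ["wu"]
37. n18.val = 17  [B₀.val + 3]
38. n19.depth = true  [terminal]
39. n18.ok = true  [B.val > 16]
40. n18.pre = "zwu"  ["z" ++ B.depth]
41. n20.depth = true  [terminal]
42. n16.ok = false  [false]
43. n16.pre = "zwux"  [B₁.pre ++ "x"]
44. n10.sig = false  [A.val == true]
45. n10.env = 8  [len(B.pre) + 4]
46. n10.live = true  [A.val == false]
47. n0.val = "wy"  ["wy"]

8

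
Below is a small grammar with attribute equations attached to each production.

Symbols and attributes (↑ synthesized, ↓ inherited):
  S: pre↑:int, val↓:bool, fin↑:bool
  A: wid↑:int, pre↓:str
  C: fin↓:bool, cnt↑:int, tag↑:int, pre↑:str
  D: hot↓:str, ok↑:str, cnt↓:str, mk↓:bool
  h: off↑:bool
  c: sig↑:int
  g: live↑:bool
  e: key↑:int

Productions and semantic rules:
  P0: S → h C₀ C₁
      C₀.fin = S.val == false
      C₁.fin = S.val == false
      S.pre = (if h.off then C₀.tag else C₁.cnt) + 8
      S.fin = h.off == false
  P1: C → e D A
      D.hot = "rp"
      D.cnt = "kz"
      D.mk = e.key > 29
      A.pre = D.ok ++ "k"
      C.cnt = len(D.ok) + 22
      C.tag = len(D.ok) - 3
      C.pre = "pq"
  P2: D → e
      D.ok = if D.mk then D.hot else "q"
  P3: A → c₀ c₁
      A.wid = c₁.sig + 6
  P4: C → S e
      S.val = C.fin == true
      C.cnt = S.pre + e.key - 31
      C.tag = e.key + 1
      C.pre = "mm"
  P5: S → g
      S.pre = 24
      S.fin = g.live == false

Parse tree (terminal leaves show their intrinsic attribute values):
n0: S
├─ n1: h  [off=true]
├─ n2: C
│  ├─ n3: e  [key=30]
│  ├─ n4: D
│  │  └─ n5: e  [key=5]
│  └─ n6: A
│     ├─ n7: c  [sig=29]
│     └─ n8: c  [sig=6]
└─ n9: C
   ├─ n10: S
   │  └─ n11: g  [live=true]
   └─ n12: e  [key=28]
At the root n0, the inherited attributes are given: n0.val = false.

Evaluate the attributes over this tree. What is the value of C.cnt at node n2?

1. n0.val = false  [given at root]
2. n1.off = true  [terminal]
3. n2.fin = true  [S.val == false]
4. n3.key = 30  [terminal]
5. n4.hot = "rp"  ["rp"]
6. n4.cnt = "kz"  ["kz"]
7. n4.mk = true  [e.key > 29]
8. n5.key = 5  [terminal]
9. n4.ok = "rp"  [if D.mk then D.hot else "q"]
10. n6.pre = "rpk"  [D.ok ++ "k"]
11. n7.sig = 29  [terminal]
12. n8.sig = 6  [terminal]
13. n6.wid = 12  [c₁.sig + 6]
14. n2.cnt = 24  [len(D.ok) + 22]
15. n2.tag = -1  [len(D.ok) - 3]
16. n2.pre = "pq"  ["pq"]
17. n9.fin = true  [S.val == false]
18. n10.val = true  [C.fin == true]
19. n11.live = true  [terminal]
20. n10.pre = 24  [24]
21. n10.fin = false  [g.live == false]
22. n12.key = 28  [terminal]
23. n9.cnt = 21  [S.pre + e.key - 31]
24. n9.tag = 29  [e.key + 1]
25. n9.pre = "mm"  ["mm"]
26. n0.pre = 7  [(if h.off then C₀.tag else C₁.cnt) + 8]
27. n0.fin = false  [h.off == false]

24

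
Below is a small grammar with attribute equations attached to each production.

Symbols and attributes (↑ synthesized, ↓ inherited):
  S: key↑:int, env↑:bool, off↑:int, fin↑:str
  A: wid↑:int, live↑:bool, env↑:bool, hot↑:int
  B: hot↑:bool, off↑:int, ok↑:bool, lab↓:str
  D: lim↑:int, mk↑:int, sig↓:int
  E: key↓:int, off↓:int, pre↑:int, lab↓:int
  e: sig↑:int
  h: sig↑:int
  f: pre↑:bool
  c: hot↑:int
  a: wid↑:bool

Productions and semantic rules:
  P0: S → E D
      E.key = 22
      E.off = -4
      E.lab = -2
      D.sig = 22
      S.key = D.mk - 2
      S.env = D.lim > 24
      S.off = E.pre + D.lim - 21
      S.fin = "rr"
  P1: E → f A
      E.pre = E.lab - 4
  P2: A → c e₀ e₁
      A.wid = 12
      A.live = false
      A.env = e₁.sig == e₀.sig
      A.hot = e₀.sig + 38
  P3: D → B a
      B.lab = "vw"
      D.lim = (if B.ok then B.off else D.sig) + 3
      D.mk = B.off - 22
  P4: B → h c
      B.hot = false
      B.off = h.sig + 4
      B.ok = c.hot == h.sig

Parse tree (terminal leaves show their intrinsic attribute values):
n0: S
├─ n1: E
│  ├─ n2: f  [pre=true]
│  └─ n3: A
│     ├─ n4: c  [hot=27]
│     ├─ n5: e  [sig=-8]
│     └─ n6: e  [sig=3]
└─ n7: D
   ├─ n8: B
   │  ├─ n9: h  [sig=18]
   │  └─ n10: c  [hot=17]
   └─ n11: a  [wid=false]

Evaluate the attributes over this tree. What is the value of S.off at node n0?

-2

1. n1.key = 22  [22]
2. n1.off = -4  [-4]
3. n1.lab = -2  [-2]
4. n2.pre = true  [terminal]
5. n4.hot = 27  [terminal]
6. n5.sig = -8  [terminal]
7. n6.sig = 3  [terminal]
8. n3.wid = 12  [12]
9. n3.live = false  [false]
10. n3.env = false  [e₁.sig == e₀.sig]
11. n3.hot = 30  [e₀.sig + 38]
12. n1.pre = -6  [E.lab - 4]
13. n7.sig = 22  [22]
14. n8.lab = "vw"  ["vw"]
15. n9.sig = 18  [terminal]
16. n10.hot = 17  [terminal]
17. n8.hot = false  [false]
18. n8.off = 22  [h.sig + 4]
19. n8.ok = false  [c.hot == h.sig]
20. n11.wid = false  [terminal]
21. n7.lim = 25  [(if B.ok then B.off else D.sig) + 3]
22. n7.mk = 0  [B.off - 22]
23. n0.key = -2  [D.mk - 2]
24. n0.env = true  [D.lim > 24]
25. n0.off = -2  [E.pre + D.lim - 21]
26. n0.fin = "rr"  ["rr"]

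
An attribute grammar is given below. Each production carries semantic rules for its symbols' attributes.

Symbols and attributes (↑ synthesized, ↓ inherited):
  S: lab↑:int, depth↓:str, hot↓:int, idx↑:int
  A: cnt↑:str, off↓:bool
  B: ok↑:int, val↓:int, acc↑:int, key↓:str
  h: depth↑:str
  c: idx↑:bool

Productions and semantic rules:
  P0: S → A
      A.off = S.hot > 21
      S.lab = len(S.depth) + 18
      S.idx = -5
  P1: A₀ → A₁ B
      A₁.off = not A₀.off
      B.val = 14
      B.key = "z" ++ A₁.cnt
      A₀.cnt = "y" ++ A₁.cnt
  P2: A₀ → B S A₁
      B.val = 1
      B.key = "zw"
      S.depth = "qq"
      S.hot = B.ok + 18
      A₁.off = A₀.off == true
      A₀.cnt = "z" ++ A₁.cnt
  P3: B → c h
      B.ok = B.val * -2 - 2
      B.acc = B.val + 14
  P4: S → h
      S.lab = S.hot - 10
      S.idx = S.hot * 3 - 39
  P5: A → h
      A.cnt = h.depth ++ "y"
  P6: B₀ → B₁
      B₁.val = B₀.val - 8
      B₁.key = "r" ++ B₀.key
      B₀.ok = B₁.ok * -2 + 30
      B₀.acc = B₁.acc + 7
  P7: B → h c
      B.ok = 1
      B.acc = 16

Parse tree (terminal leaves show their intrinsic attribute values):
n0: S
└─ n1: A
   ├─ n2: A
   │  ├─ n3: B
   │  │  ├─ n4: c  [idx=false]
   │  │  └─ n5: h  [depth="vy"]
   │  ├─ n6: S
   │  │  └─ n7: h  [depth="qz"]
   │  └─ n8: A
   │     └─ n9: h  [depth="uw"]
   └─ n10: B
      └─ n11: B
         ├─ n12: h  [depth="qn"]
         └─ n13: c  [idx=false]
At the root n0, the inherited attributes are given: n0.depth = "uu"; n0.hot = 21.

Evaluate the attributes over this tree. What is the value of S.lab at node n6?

4

1. n0.depth = "uu"  [given at root]
2. n0.hot = 21  [given at root]
3. n1.off = false  [S.hot > 21]
4. n2.off = true  [not A₀.off]
5. n3.val = 1  [1]
6. n3.key = "zw"  ["zw"]
7. n4.idx = false  [terminal]
8. n5.depth = "vy"  [terminal]
9. n3.ok = -4  [B.val * -2 - 2]
10. n3.acc = 15  [B.val + 14]
11. n6.depth = "qq"  ["qq"]
12. n6.hot = 14  [B.ok + 18]
13. n7.depth = "qz"  [terminal]
14. n6.lab = 4  [S.hot - 10]
15. n6.idx = 3  [S.hot * 3 - 39]
16. n8.off = true  [A₀.off == true]
17. n9.depth = "uw"  [terminal]
18. n8.cnt = "uwy"  [h.depth ++ "y"]
19. n2.cnt = "zuwy"  ["z" ++ A₁.cnt]
20. n10.val = 14  [14]
21. n10.key = "zzuwy"  ["z" ++ A₁.cnt]
22. n11.val = 6  [B₀.val - 8]
23. n11.key = "rzzuwy"  ["r" ++ B₀.key]
24. n12.depth = "qn"  [terminal]
25. n13.idx = false  [terminal]
26. n11.ok = 1  [1]
27. n11.acc = 16  [16]
28. n10.ok = 28  [B₁.ok * -2 + 30]
29. n10.acc = 23  [B₁.acc + 7]
30. n1.cnt = "yzuwy"  ["y" ++ A₁.cnt]
31. n0.lab = 20  [len(S.depth) + 18]
32. n0.idx = -5  [-5]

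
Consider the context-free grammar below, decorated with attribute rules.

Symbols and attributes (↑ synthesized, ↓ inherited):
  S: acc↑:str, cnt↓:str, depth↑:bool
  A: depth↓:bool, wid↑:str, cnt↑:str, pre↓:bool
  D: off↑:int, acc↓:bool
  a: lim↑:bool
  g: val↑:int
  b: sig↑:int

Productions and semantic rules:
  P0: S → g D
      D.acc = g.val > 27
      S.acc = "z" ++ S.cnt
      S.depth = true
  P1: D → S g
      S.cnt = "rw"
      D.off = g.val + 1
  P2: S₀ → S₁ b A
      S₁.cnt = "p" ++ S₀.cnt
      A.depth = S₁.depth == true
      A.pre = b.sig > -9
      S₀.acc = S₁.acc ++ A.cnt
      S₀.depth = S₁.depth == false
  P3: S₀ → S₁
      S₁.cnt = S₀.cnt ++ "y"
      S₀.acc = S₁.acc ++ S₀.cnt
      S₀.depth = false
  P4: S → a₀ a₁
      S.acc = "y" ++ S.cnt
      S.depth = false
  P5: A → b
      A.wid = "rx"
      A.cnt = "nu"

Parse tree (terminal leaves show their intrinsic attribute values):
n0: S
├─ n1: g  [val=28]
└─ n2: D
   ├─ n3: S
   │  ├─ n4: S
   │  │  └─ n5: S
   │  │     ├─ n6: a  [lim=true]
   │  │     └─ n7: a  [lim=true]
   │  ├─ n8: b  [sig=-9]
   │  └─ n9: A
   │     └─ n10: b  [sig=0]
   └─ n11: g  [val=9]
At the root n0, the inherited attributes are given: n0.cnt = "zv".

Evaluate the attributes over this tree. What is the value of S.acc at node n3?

"yprwyprwnu"

1. n0.cnt = "zv"  [given at root]
2. n1.val = 28  [terminal]
3. n2.acc = true  [g.val > 27]
4. n3.cnt = "rw"  ["rw"]
5. n4.cnt = "prw"  ["p" ++ S₀.cnt]
6. n5.cnt = "prwy"  [S₀.cnt ++ "y"]
7. n6.lim = true  [terminal]
8. n7.lim = true  [terminal]
9. n5.acc = "yprwy"  ["y" ++ S.cnt]
10. n5.depth = false  [false]
11. n4.acc = "yprwyprw"  [S₁.acc ++ S₀.cnt]
12. n4.depth = false  [false]
13. n8.sig = -9  [terminal]
14. n9.depth = false  [S₁.depth == true]
15. n9.pre = false  [b.sig > -9]
16. n10.sig = 0  [terminal]
17. n9.wid = "rx"  ["rx"]
18. n9.cnt = "nu"  ["nu"]
19. n3.acc = "yprwyprwnu"  [S₁.acc ++ A.cnt]
20. n3.depth = true  [S₁.depth == false]
21. n11.val = 9  [terminal]
22. n2.off = 10  [g.val + 1]
23. n0.acc = "zzv"  ["z" ++ S.cnt]
24. n0.depth = true  [true]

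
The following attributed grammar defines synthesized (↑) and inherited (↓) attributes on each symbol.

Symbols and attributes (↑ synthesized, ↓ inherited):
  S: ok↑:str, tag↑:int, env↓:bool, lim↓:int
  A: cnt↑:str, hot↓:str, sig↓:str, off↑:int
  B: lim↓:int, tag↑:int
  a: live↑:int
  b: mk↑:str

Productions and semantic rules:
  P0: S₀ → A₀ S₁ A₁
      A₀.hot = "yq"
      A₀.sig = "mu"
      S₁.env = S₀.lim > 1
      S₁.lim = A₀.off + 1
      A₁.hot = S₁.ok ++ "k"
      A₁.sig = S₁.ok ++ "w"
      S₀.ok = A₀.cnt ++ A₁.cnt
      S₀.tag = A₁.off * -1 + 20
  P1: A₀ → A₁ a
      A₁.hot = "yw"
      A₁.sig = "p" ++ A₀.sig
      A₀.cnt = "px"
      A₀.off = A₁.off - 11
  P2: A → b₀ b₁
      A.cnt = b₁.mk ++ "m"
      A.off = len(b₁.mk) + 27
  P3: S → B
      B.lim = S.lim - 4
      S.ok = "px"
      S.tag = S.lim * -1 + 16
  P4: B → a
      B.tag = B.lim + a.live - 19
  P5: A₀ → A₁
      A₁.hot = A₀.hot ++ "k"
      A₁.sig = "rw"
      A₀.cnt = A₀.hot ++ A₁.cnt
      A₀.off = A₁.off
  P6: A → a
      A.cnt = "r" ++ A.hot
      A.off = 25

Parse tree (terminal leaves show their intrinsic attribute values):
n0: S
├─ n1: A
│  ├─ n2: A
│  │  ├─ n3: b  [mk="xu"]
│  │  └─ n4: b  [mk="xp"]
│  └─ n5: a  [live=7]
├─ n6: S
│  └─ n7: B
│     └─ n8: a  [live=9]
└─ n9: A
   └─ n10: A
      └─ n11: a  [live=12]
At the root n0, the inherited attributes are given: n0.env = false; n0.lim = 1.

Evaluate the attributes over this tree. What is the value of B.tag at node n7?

5

1. n0.env = false  [given at root]
2. n0.lim = 1  [given at root]
3. n1.hot = "yq"  ["yq"]
4. n1.sig = "mu"  ["mu"]
5. n2.hot = "yw"  ["yw"]
6. n2.sig = "pmu"  ["p" ++ A₀.sig]
7. n3.mk = "xu"  [terminal]
8. n4.mk = "xp"  [terminal]
9. n2.cnt = "xpm"  [b₁.mk ++ "m"]
10. n2.off = 29  [len(b₁.mk) + 27]
11. n5.live = 7  [terminal]
12. n1.cnt = "px"  ["px"]
13. n1.off = 18  [A₁.off - 11]
14. n6.env = false  [S₀.lim > 1]
15. n6.lim = 19  [A₀.off + 1]
16. n7.lim = 15  [S.lim - 4]
17. n8.live = 9  [terminal]
18. n7.tag = 5  [B.lim + a.live - 19]
19. n6.ok = "px"  ["px"]
20. n6.tag = -3  [S.lim * -1 + 16]
21. n9.hot = "pxk"  [S₁.ok ++ "k"]
22. n9.sig = "pxw"  [S₁.ok ++ "w"]
23. n10.hot = "pxkk"  [A₀.hot ++ "k"]
24. n10.sig = "rw"  ["rw"]
25. n11.live = 12  [terminal]
26. n10.cnt = "rpxkk"  ["r" ++ A.hot]
27. n10.off = 25  [25]
28. n9.cnt = "pxkrpxkk"  [A₀.hot ++ A₁.cnt]
29. n9.off = 25  [A₁.off]
30. n0.ok = "pxpxkrpxkk"  [A₀.cnt ++ A₁.cnt]
31. n0.tag = -5  [A₁.off * -1 + 20]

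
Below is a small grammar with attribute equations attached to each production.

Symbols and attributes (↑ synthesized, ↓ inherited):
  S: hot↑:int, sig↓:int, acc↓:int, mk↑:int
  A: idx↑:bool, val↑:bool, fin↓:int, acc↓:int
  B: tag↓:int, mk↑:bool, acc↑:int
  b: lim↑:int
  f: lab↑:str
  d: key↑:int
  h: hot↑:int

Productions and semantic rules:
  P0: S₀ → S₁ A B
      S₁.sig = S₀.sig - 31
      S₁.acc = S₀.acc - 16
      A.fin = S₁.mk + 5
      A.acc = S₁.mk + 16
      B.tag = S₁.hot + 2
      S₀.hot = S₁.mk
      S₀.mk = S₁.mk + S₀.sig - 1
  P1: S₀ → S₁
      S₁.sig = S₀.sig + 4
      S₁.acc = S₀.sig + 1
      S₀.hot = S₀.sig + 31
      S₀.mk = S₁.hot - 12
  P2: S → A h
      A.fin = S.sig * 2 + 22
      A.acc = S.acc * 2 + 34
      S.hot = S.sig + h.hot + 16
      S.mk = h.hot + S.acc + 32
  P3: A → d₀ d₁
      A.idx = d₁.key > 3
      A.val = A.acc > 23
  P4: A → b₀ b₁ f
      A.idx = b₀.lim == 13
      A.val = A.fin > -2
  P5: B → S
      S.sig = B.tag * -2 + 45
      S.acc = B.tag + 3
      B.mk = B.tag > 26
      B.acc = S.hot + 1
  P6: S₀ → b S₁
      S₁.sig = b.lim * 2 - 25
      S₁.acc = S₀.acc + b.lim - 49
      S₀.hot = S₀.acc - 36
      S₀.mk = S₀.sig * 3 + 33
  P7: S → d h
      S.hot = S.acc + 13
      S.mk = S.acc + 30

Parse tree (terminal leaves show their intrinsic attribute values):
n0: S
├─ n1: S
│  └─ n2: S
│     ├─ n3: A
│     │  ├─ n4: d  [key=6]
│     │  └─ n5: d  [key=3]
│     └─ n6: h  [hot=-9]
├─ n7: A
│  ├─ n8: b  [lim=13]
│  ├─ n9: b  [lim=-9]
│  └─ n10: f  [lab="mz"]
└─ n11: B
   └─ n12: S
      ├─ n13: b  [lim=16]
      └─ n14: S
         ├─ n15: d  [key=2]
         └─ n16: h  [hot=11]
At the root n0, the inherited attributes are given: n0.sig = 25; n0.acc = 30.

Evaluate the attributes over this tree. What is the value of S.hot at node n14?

1. n0.sig = 25  [given at root]
2. n0.acc = 30  [given at root]
3. n1.sig = -6  [S₀.sig - 31]
4. n1.acc = 14  [S₀.acc - 16]
5. n2.sig = -2  [S₀.sig + 4]
6. n2.acc = -5  [S₀.sig + 1]
7. n3.fin = 18  [S.sig * 2 + 22]
8. n3.acc = 24  [S.acc * 2 + 34]
9. n4.key = 6  [terminal]
10. n5.key = 3  [terminal]
11. n3.idx = false  [d₁.key > 3]
12. n3.val = true  [A.acc > 23]
13. n6.hot = -9  [terminal]
14. n2.hot = 5  [S.sig + h.hot + 16]
15. n2.mk = 18  [h.hot + S.acc + 32]
16. n1.hot = 25  [S₀.sig + 31]
17. n1.mk = -7  [S₁.hot - 12]
18. n7.fin = -2  [S₁.mk + 5]
19. n7.acc = 9  [S₁.mk + 16]
20. n8.lim = 13  [terminal]
21. n9.lim = -9  [terminal]
22. n10.lab = "mz"  [terminal]
23. n7.idx = true  [b₀.lim == 13]
24. n7.val = false  [A.fin > -2]
25. n11.tag = 27  [S₁.hot + 2]
26. n12.sig = -9  [B.tag * -2 + 45]
27. n12.acc = 30  [B.tag + 3]
28. n13.lim = 16  [terminal]
29. n14.sig = 7  [b.lim * 2 - 25]
30. n14.acc = -3  [S₀.acc + b.lim - 49]
31. n15.key = 2  [terminal]
32. n16.hot = 11  [terminal]
33. n14.hot = 10  [S.acc + 13]
34. n14.mk = 27  [S.acc + 30]
35. n12.hot = -6  [S₀.acc - 36]
36. n12.mk = 6  [S₀.sig * 3 + 33]
37. n11.mk = true  [B.tag > 26]
38. n11.acc = -5  [S.hot + 1]
39. n0.hot = -7  [S₁.mk]
40. n0.mk = 17  [S₁.mk + S₀.sig - 1]

10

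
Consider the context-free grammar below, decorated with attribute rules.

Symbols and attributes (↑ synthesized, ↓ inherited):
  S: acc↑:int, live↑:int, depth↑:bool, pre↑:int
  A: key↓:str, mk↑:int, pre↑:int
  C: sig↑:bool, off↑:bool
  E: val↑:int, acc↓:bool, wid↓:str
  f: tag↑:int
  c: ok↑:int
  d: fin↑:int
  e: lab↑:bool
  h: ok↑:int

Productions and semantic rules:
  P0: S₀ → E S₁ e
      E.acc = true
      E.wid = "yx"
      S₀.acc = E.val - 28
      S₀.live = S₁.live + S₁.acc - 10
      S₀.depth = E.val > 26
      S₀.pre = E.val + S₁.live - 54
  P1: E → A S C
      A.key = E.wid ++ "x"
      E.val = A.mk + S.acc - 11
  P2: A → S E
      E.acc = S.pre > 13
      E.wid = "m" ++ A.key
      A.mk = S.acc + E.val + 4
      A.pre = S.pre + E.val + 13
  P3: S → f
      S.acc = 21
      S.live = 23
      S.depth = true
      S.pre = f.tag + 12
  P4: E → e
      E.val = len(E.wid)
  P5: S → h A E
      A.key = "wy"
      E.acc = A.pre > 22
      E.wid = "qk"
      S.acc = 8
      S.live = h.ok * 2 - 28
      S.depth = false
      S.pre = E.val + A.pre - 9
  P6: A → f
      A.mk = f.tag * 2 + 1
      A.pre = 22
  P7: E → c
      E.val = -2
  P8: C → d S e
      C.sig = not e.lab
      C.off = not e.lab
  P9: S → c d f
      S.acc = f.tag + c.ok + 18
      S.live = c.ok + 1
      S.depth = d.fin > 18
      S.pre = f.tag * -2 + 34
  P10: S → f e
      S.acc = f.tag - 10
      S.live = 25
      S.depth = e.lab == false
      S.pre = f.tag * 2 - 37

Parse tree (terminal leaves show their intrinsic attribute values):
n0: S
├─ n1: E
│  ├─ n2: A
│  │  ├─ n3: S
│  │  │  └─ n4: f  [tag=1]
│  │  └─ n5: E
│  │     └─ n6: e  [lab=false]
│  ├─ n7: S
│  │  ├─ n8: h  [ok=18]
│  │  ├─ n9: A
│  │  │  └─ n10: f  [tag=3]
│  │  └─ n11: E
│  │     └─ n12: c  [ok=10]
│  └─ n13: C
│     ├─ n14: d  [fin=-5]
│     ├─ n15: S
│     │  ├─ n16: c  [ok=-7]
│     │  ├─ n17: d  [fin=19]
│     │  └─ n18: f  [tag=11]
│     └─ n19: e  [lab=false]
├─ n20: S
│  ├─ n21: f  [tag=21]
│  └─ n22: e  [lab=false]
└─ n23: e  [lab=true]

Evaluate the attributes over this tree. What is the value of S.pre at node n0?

-3

1. n1.acc = true  [true]
2. n1.wid = "yx"  ["yx"]
3. n2.key = "yxx"  [E.wid ++ "x"]
4. n4.tag = 1  [terminal]
5. n3.acc = 21  [21]
6. n3.live = 23  [23]
7. n3.depth = true  [true]
8. n3.pre = 13  [f.tag + 12]
9. n5.acc = false  [S.pre > 13]
10. n5.wid = "myxx"  ["m" ++ A.key]
11. n6.lab = false  [terminal]
12. n5.val = 4  [len(E.wid)]
13. n2.mk = 29  [S.acc + E.val + 4]
14. n2.pre = 30  [S.pre + E.val + 13]
15. n8.ok = 18  [terminal]
16. n9.key = "wy"  ["wy"]
17. n10.tag = 3  [terminal]
18. n9.mk = 7  [f.tag * 2 + 1]
19. n9.pre = 22  [22]
20. n11.acc = false  [A.pre > 22]
21. n11.wid = "qk"  ["qk"]
22. n12.ok = 10  [terminal]
23. n11.val = -2  [-2]
24. n7.acc = 8  [8]
25. n7.live = 8  [h.ok * 2 - 28]
26. n7.depth = false  [false]
27. n7.pre = 11  [E.val + A.pre - 9]
28. n14.fin = -5  [terminal]
29. n16.ok = -7  [terminal]
30. n17.fin = 19  [terminal]
31. n18.tag = 11  [terminal]
32. n15.acc = 22  [f.tag + c.ok + 18]
33. n15.live = -6  [c.ok + 1]
34. n15.depth = true  [d.fin > 18]
35. n15.pre = 12  [f.tag * -2 + 34]
36. n19.lab = false  [terminal]
37. n13.sig = true  [not e.lab]
38. n13.off = true  [not e.lab]
39. n1.val = 26  [A.mk + S.acc - 11]
40. n21.tag = 21  [terminal]
41. n22.lab = false  [terminal]
42. n20.acc = 11  [f.tag - 10]
43. n20.live = 25  [25]
44. n20.depth = true  [e.lab == false]
45. n20.pre = 5  [f.tag * 2 - 37]
46. n23.lab = true  [terminal]
47. n0.acc = -2  [E.val - 28]
48. n0.live = 26  [S₁.live + S₁.acc - 10]
49. n0.depth = false  [E.val > 26]
50. n0.pre = -3  [E.val + S₁.live - 54]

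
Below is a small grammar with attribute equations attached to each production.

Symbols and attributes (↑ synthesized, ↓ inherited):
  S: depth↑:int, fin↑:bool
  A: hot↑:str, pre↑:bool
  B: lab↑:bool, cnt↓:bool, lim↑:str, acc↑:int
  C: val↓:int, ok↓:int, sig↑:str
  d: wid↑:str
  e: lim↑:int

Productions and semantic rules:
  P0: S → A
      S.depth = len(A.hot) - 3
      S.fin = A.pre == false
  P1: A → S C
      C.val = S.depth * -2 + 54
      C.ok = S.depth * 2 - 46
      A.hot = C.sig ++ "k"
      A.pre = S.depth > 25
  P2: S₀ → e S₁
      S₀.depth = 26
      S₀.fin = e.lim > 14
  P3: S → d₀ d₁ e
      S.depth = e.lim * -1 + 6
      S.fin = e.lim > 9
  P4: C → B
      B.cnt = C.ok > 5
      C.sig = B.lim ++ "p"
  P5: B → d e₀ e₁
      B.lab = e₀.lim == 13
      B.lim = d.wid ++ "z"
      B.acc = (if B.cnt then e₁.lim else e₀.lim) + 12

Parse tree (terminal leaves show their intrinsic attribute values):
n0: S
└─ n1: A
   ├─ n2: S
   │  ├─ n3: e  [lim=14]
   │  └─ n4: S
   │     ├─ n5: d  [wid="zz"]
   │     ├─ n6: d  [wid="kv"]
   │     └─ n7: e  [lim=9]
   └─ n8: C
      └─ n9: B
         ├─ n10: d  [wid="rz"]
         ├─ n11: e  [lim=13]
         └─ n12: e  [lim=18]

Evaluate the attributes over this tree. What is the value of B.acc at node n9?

30

1. n3.lim = 14  [terminal]
2. n5.wid = "zz"  [terminal]
3. n6.wid = "kv"  [terminal]
4. n7.lim = 9  [terminal]
5. n4.depth = -3  [e.lim * -1 + 6]
6. n4.fin = false  [e.lim > 9]
7. n2.depth = 26  [26]
8. n2.fin = false  [e.lim > 14]
9. n8.val = 2  [S.depth * -2 + 54]
10. n8.ok = 6  [S.depth * 2 - 46]
11. n9.cnt = true  [C.ok > 5]
12. n10.wid = "rz"  [terminal]
13. n11.lim = 13  [terminal]
14. n12.lim = 18  [terminal]
15. n9.lab = true  [e₀.lim == 13]
16. n9.lim = "rzz"  [d.wid ++ "z"]
17. n9.acc = 30  [(if B.cnt then e₁.lim else e₀.lim) + 12]
18. n8.sig = "rzzp"  [B.lim ++ "p"]
19. n1.hot = "rzzpk"  [C.sig ++ "k"]
20. n1.pre = true  [S.depth > 25]
21. n0.depth = 2  [len(A.hot) - 3]
22. n0.fin = false  [A.pre == false]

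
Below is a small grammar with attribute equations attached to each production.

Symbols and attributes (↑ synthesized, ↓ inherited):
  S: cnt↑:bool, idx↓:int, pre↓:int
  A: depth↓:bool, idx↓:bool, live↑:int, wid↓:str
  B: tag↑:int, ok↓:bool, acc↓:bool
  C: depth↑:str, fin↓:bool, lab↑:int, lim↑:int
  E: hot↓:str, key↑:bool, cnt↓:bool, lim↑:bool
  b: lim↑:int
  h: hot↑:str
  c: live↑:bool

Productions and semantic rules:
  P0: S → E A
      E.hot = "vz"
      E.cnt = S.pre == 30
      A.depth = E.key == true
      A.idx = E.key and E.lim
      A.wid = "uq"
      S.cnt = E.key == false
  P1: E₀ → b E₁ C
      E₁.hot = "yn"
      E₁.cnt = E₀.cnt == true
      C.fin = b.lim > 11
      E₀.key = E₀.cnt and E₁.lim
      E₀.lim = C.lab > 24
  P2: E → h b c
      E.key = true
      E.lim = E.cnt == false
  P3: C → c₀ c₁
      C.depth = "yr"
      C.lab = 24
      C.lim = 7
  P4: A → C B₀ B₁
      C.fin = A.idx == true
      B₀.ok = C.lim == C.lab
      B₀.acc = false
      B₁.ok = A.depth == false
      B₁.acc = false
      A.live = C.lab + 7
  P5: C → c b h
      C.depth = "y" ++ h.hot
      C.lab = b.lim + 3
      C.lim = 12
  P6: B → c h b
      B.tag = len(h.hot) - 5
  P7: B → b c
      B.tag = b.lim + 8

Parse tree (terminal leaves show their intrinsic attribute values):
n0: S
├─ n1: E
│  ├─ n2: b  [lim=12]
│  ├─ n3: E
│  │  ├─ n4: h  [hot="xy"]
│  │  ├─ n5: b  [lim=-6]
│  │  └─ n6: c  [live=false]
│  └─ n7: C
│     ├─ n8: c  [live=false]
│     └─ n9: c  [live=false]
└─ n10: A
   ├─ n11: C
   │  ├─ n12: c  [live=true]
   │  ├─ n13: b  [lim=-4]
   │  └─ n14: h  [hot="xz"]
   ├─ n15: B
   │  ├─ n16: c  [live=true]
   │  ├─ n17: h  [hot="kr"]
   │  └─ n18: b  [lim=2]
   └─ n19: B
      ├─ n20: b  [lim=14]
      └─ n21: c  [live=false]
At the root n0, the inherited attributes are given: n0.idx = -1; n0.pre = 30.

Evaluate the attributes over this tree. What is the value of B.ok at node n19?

true

1. n0.idx = -1  [given at root]
2. n0.pre = 30  [given at root]
3. n1.hot = "vz"  ["vz"]
4. n1.cnt = true  [S.pre == 30]
5. n2.lim = 12  [terminal]
6. n3.hot = "yn"  ["yn"]
7. n3.cnt = true  [E₀.cnt == true]
8. n4.hot = "xy"  [terminal]
9. n5.lim = -6  [terminal]
10. n6.live = false  [terminal]
11. n3.key = true  [true]
12. n3.lim = false  [E.cnt == false]
13. n7.fin = true  [b.lim > 11]
14. n8.live = false  [terminal]
15. n9.live = false  [terminal]
16. n7.depth = "yr"  ["yr"]
17. n7.lab = 24  [24]
18. n7.lim = 7  [7]
19. n1.key = false  [E₀.cnt and E₁.lim]
20. n1.lim = false  [C.lab > 24]
21. n10.depth = false  [E.key == true]
22. n10.idx = false  [E.key and E.lim]
23. n10.wid = "uq"  ["uq"]
24. n11.fin = false  [A.idx == true]
25. n12.live = true  [terminal]
26. n13.lim = -4  [terminal]
27. n14.hot = "xz"  [terminal]
28. n11.depth = "yxz"  ["y" ++ h.hot]
29. n11.lab = -1  [b.lim + 3]
30. n11.lim = 12  [12]
31. n15.ok = false  [C.lim == C.lab]
32. n15.acc = false  [false]
33. n16.live = true  [terminal]
34. n17.hot = "kr"  [terminal]
35. n18.lim = 2  [terminal]
36. n15.tag = -3  [len(h.hot) - 5]
37. n19.ok = true  [A.depth == false]
38. n19.acc = false  [false]
39. n20.lim = 14  [terminal]
40. n21.live = false  [terminal]
41. n19.tag = 22  [b.lim + 8]
42. n10.live = 6  [C.lab + 7]
43. n0.cnt = true  [E.key == false]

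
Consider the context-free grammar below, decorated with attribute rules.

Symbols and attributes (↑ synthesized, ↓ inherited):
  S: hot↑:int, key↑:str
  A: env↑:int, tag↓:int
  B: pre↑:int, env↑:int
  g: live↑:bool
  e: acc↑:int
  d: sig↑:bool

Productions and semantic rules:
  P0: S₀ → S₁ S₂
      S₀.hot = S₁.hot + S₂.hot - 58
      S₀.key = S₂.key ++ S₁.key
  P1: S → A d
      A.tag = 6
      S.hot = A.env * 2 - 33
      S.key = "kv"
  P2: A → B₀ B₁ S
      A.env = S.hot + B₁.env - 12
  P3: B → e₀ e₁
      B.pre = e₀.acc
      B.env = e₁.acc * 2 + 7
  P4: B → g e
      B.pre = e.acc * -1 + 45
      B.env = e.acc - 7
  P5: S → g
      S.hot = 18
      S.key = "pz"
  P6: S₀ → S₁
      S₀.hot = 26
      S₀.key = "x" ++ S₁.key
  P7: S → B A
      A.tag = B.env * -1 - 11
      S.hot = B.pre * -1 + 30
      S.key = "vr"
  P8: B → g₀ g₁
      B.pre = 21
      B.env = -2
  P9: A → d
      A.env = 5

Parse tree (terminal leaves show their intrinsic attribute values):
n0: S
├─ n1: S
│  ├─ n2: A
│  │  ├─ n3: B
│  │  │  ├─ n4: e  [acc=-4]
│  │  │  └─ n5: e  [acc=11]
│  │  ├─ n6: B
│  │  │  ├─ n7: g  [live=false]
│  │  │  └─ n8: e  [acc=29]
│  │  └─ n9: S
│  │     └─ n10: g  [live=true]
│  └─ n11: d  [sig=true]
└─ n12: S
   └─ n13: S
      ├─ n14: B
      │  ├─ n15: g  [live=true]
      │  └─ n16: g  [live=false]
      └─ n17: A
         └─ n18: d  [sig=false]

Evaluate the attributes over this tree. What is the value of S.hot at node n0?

1. n2.tag = 6  [6]
2. n4.acc = -4  [terminal]
3. n5.acc = 11  [terminal]
4. n3.pre = -4  [e₀.acc]
5. n3.env = 29  [e₁.acc * 2 + 7]
6. n7.live = false  [terminal]
7. n8.acc = 29  [terminal]
8. n6.pre = 16  [e.acc * -1 + 45]
9. n6.env = 22  [e.acc - 7]
10. n10.live = true  [terminal]
11. n9.hot = 18  [18]
12. n9.key = "pz"  ["pz"]
13. n2.env = 28  [S.hot + B₁.env - 12]
14. n11.sig = true  [terminal]
15. n1.hot = 23  [A.env * 2 - 33]
16. n1.key = "kv"  ["kv"]
17. n15.live = true  [terminal]
18. n16.live = false  [terminal]
19. n14.pre = 21  [21]
20. n14.env = -2  [-2]
21. n17.tag = -9  [B.env * -1 - 11]
22. n18.sig = false  [terminal]
23. n17.env = 5  [5]
24. n13.hot = 9  [B.pre * -1 + 30]
25. n13.key = "vr"  ["vr"]
26. n12.hot = 26  [26]
27. n12.key = "xvr"  ["x" ++ S₁.key]
28. n0.hot = -9  [S₁.hot + S₂.hot - 58]
29. n0.key = "xvrkv"  [S₂.key ++ S₁.key]

-9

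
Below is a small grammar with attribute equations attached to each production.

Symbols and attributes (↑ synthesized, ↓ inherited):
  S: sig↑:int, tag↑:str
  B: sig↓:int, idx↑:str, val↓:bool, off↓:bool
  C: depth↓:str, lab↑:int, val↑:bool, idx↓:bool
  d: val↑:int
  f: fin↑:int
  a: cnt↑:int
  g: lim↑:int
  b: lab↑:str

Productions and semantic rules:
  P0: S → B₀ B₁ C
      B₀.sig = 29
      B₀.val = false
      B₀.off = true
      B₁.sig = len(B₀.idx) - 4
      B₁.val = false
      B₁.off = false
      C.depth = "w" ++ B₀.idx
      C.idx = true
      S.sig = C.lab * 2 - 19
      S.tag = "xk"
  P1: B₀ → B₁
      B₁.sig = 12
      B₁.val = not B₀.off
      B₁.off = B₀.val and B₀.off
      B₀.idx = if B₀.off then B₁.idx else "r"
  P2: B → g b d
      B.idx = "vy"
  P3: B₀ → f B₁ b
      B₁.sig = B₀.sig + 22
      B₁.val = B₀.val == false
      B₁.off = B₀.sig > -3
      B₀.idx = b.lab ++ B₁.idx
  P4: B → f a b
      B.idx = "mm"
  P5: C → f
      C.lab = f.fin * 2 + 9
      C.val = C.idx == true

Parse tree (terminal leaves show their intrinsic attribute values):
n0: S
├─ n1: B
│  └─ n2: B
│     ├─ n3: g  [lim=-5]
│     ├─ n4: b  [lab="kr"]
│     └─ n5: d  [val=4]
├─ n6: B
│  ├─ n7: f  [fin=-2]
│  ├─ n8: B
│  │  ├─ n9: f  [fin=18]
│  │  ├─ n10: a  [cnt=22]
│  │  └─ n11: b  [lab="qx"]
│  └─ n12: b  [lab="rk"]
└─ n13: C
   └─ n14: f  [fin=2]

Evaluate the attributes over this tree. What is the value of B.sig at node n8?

20

1. n1.sig = 29  [29]
2. n1.val = false  [false]
3. n1.off = true  [true]
4. n2.sig = 12  [12]
5. n2.val = false  [not B₀.off]
6. n2.off = false  [B₀.val and B₀.off]
7. n3.lim = -5  [terminal]
8. n4.lab = "kr"  [terminal]
9. n5.val = 4  [terminal]
10. n2.idx = "vy"  ["vy"]
11. n1.idx = "vy"  [if B₀.off then B₁.idx else "r"]
12. n6.sig = -2  [len(B₀.idx) - 4]
13. n6.val = false  [false]
14. n6.off = false  [false]
15. n7.fin = -2  [terminal]
16. n8.sig = 20  [B₀.sig + 22]
17. n8.val = true  [B₀.val == false]
18. n8.off = true  [B₀.sig > -3]
19. n9.fin = 18  [terminal]
20. n10.cnt = 22  [terminal]
21. n11.lab = "qx"  [terminal]
22. n8.idx = "mm"  ["mm"]
23. n12.lab = "rk"  [terminal]
24. n6.idx = "rkmm"  [b.lab ++ B₁.idx]
25. n13.depth = "wvy"  ["w" ++ B₀.idx]
26. n13.idx = true  [true]
27. n14.fin = 2  [terminal]
28. n13.lab = 13  [f.fin * 2 + 9]
29. n13.val = true  [C.idx == true]
30. n0.sig = 7  [C.lab * 2 - 19]
31. n0.tag = "xk"  ["xk"]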